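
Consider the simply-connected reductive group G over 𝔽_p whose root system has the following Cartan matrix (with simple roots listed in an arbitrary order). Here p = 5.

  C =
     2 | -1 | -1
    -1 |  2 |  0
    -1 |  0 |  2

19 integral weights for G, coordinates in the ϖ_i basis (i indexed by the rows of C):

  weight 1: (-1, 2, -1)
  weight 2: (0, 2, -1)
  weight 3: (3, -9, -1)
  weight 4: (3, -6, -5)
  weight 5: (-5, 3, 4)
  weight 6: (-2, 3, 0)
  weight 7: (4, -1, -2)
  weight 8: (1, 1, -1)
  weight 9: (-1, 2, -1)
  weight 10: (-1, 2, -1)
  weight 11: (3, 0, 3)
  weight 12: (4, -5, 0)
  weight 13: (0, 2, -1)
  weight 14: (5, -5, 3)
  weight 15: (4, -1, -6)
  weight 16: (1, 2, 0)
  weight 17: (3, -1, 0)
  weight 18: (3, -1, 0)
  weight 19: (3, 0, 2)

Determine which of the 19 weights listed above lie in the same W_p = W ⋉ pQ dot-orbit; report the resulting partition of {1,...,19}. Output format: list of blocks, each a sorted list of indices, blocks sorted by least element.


C ↔ A_3 under row/col permutation; |W(A_3)| = 24.

λ_j+ρ reflected into Ā_5 (⟨·,θ^∨⟩≤5); 3-tuples as given:

  1: (0, 3, 0)
  2: (1, 3, 0)
  3: (0, 1, 1)
  4: (4, 0, 1)
  5: (4, 0, 1)
  6: (1, 3, 0)
  7: (4, 0, 1)
  8: (2, 2, 0)
  9: (0, 3, 0)
  10: (0, 3, 0)
  11: (1, 3, 0)
  12: (1, 3, 0)
  13: (1, 3, 0)
  14: (0, 1, 1)
  15: (0, 0, 5)
  16: (2, 2, 0)
  17: (4, 0, 1)
  18: (4, 0, 1)
  19: (2, 2, 0)

Linkage partition of the 19 weights (6 classes, p=5):

[[1, 9, 10], [2, 6, 11, 12, 13], [3, 14], [4, 5, 7, 17, 18], [8, 16, 19], [15]]


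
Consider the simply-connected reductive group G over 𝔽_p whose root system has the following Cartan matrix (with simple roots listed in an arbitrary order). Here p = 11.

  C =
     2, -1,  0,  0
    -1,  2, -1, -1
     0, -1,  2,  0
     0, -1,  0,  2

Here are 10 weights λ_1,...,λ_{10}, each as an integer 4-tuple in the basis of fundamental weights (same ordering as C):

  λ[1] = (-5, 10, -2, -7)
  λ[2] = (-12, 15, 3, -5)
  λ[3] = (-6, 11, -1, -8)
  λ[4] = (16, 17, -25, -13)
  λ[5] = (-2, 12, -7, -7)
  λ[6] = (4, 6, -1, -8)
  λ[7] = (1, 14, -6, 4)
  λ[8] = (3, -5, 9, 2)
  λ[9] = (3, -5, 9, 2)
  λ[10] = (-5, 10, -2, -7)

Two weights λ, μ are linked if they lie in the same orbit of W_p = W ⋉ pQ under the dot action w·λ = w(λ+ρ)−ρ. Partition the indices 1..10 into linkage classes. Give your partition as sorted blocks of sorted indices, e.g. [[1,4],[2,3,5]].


Root system D_4: the 4×4 matrix C matches after relabeling.

λ_j+ρ reflected into Ā_11 (⟨·,θ^∨⟩≤11); 4-tuples as given:

  [1] (4, 0, 1, 6) · [2] (1, 1, 4, 4) · [3] (4, 0, 1, 6) · [4] (1, 1, 4, 4) · [5] (1, 1, 4, 4) · [6] (4, 0, 1, 6) · [7] (1, 1, 4, 4) · [8] (0, 1, 6, 1) · [9] (0, 1, 6, 1) · [10] (4, 0, 1, 6)

Linkage partition of the 10 weights (3 classes, p=11):

[[1, 3, 6, 10], [2, 4, 5, 7], [8, 9]]


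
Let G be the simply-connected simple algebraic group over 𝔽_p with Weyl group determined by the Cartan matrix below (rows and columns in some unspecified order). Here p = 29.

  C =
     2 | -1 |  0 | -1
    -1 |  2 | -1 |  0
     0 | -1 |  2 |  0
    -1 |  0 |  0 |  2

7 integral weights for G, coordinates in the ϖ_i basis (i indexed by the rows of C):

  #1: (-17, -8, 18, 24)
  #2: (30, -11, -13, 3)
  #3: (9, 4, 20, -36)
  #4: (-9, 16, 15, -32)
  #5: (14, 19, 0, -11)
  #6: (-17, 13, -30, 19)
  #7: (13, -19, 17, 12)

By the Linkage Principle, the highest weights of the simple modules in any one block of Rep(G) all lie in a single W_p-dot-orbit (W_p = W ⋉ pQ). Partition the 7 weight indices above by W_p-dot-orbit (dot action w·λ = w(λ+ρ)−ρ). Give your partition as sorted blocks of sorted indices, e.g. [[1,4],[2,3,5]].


Type A_4, rank 4, |W|=120; reorder rows/cols to standard.

Ā_29 reps of the 7 weights (A_4, coords as presented):

    [1] (7, 12, 4, 2)
    [2] (7, 12, 4, 2)
    [3] (5, 14, 6, 3)
    [4] (7, 12, 4, 2)
    [5] (5, 14, 6, 3)
    [6] (4, 14, 0, 9)
    [7] (4, 14, 0, 9)

3 distinct reps among the 7 weights ⇒ 3 W_29-linkage classes:

[[1, 2, 4], [3, 5], [6, 7]]


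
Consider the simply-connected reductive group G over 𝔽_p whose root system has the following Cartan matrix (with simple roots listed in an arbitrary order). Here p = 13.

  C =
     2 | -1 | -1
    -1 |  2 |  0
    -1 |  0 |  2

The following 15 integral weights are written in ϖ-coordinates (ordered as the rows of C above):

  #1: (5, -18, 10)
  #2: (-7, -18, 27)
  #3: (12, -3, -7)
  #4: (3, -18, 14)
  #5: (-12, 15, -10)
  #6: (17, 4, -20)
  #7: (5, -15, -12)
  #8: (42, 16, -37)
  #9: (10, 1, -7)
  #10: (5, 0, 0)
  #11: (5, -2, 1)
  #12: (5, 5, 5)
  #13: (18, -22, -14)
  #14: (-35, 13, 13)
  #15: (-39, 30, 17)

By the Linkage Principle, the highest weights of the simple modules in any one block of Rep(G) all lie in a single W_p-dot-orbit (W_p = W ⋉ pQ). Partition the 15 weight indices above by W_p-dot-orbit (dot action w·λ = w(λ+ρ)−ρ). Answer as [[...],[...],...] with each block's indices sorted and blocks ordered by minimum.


Cartan matrix: type A_3 (|W|=24); un-permuting the 3 rows.

Alcove-folded reps (p=13, 15 weights, presented ϖ-order):

  [1] (7, 2, 4) · [2] (2, 3, 4) · [3] (5, 2, 6) · [4] (7, 2, 4) · [5] (2, 3, 4) · [6] (5, 1, 3) · [7] (5, 1, 2) · [8] (2, 3, 4) · [9] (5, 2, 6) · [10] (6, 1, 1) · [11] (5, 1, 2) · [12] (6, 1, 1) · [13] (5, 2, 6) · [14] (6, 1, 1) · [15] (5, 1, 2)

The 15 indices split into 6 linkage classes (same alcove rep ⇔ same W_13-dot-orbit):

[[1, 4], [2, 5, 8], [3, 9, 13], [6], [7, 11, 15], [10, 12, 14]]


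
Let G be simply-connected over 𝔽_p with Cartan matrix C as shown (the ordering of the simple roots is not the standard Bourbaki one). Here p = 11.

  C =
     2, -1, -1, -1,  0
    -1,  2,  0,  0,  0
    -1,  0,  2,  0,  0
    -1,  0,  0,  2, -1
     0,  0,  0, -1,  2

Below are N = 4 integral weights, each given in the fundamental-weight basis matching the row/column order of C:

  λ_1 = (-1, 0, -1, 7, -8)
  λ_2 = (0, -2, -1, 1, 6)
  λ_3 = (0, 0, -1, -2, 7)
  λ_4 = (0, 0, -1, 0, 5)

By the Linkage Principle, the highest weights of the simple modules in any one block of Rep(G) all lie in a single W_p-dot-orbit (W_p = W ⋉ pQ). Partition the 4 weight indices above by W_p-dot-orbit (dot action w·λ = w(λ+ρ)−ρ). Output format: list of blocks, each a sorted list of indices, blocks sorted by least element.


C ↔ D_5 under row/col permutation; |W(D_5)| = 1920.

Folding the 4 weights λ_j+ρ into Ā_11 (reps in the given 5-coord order):

  [1] (0, 1, 0, 1, 7)
  [2] (0, 1, 0, 1, 7)
  [3] (0, 1, 0, 1, 7)
  [4] (1, 1, 0, 1, 6)

Linkage partition of the 4 weights (2 classes, p=11):

[[1, 2, 3], [4]]


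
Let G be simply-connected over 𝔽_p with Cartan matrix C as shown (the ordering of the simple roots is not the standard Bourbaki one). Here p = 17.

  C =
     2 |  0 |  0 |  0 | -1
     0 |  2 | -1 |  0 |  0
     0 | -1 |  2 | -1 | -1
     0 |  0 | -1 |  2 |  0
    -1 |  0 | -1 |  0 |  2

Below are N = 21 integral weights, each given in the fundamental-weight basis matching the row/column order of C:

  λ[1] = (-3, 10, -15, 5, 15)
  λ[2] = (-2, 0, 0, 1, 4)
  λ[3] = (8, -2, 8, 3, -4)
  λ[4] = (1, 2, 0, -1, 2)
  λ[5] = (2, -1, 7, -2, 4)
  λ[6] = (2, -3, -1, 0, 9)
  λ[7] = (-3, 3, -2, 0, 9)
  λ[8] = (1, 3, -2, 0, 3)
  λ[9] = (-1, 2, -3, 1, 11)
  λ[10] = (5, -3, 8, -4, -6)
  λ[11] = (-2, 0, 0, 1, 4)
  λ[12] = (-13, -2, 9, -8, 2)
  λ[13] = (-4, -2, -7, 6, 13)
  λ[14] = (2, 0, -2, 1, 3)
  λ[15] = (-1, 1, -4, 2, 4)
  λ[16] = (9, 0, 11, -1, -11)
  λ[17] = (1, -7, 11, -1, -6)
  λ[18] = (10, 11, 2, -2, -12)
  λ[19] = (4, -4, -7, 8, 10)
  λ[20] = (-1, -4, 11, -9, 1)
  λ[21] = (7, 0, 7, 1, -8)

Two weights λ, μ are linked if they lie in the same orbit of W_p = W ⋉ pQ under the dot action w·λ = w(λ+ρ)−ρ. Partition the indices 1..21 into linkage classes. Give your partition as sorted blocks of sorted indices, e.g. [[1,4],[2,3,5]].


Root system D_5: the 5×5 matrix C matches after relabeling.

W_17-reps of the 21 weights in Ā_17 (same 5-coord order as C):

    λ_1 → (0, 3, 1, 8, 2)
    λ_2 → (1, 1, 1, 2, 4)
    λ_3 → (1, 1, 1, 2, 4)
    λ_4 → (2, 3, 1, 0, 3)
    λ_5 → (3, 0, 1, 1, 3)
    λ_6 → (3, 0, 1, 1, 3)
    λ_7 → (2, 3, 1, 0, 3)
    λ_8 → (2, 3, 1, 0, 3)
    λ_9 → (0, 1, 2, 0, 2)
    λ_10 → (1, 1, 1, 2, 4)
    λ_11 → (1, 1, 1, 2, 4)
    λ_12 → (3, 6, 1, 0, 2)
    λ_13 → (3, 6, 1, 0, 2)
    λ_14 → (3, 0, 1, 1, 3)
    λ_15 → (0, 1, 2, 0, 2)
    λ_16 → (0, 1, 2, 0, 2)
    λ_17 → (3, 6, 1, 0, 2)
    λ_18 → (0, 3, 1, 8, 2)
    λ_19 → (3, 6, 1, 0, 2)
    λ_20 → (0, 3, 1, 8, 2)
    λ_21 → (1, 1, 1, 2, 4)

Partition of {1..21} into 6 W_17-dot-orbits:

[[1, 18, 20], [2, 3, 10, 11, 21], [4, 7, 8], [5, 6, 14], [9, 15, 16], [12, 13, 17, 19]]


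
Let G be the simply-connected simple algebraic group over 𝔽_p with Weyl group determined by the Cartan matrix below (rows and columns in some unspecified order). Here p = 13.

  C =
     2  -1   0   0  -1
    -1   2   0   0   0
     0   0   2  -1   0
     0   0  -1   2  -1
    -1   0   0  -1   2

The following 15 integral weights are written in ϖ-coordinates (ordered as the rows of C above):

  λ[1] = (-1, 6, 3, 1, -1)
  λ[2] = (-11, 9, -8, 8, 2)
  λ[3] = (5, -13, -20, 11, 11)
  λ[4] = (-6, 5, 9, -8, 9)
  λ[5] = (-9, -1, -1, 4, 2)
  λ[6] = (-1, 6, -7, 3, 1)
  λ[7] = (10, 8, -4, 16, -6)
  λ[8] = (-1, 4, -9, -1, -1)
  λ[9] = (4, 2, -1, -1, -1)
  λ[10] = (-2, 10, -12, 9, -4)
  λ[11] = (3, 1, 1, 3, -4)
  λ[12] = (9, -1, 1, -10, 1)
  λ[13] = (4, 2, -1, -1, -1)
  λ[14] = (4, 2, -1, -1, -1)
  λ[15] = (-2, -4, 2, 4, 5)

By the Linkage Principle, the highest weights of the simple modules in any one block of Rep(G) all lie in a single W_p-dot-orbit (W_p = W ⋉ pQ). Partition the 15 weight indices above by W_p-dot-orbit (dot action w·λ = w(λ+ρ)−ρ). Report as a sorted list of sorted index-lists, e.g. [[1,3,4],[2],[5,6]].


A_5 Cartan matrix, 5 simple roots permuted; ρ=(1,1,1,1,1).

Ā_13 reps of the 15 weights (A_5, coords as presented):

  1: (0, 7, 4, 2, 0)
  2: (3, 0, 2, 5, 2)
  3: (1, 5, 1, 4, 1)
  4: (3, 0, 2, 5, 2)
  5: (5, 3, 0, 0, 0)
  6: (0, 7, 4, 2, 0)
  7: (1, 2, 2, 1, 3)
  8: (5, 3, 0, 0, 0)
  9: (5, 3, 0, 0, 0)
  10: (1, 2, 2, 1, 3)
  11: (1, 2, 2, 1, 3)
  12: (3, 0, 2, 5, 2)
  13: (5, 3, 0, 0, 0)
  14: (5, 3, 0, 0, 0)
  15: (3, 0, 2, 5, 2)

The 15 indices split into 5 linkage classes (same alcove rep ⇔ same W_13-dot-orbit):

[[1, 6], [2, 4, 12, 15], [3], [5, 8, 9, 13, 14], [7, 10, 11]]


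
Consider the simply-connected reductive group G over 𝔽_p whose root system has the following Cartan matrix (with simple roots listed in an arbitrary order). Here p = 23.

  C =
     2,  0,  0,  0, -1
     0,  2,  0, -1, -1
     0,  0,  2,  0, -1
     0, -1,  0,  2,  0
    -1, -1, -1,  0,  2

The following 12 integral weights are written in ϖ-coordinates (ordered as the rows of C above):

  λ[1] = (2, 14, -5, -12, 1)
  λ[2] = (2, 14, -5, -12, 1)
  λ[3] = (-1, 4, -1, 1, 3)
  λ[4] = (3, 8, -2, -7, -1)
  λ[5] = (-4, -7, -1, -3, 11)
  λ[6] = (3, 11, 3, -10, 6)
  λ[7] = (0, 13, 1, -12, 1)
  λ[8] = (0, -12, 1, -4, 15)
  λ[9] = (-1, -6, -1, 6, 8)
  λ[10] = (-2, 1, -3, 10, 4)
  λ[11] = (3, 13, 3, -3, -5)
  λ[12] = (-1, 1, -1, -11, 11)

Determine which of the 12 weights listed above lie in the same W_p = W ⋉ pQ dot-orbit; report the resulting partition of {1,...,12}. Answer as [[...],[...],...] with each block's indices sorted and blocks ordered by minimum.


C ↔ D_5 under row/col permutation; |W(D_5)| = 1920.

Folding the 12 weights λ_j+ρ into Ā_23 (reps in the given 5-coord order):

  [1] (1, 2, 2, 11, 2)
  [2] (1, 2, 2, 11, 2)
  [3] (0, 5, 0, 2, 4)
  [4] (3, 2, 0, 6, 1)
  [5] (3, 2, 0, 6, 1)
  [6] (0, 5, 0, 2, 4)
  [7] (1, 2, 2, 11, 2)
  [8] (1, 2, 2, 11, 2)
  [9] (0, 5, 0, 2, 4)
  [10] (1, 2, 2, 11, 2)
  [11] (0, 5, 0, 2, 4)
  [12] (0, 5, 0, 2, 4)

The 12 indices split into 3 linkage classes (same alcove rep ⇔ same W_23-dot-orbit):

[[1, 2, 7, 8, 10], [3, 6, 9, 11, 12], [4, 5]]


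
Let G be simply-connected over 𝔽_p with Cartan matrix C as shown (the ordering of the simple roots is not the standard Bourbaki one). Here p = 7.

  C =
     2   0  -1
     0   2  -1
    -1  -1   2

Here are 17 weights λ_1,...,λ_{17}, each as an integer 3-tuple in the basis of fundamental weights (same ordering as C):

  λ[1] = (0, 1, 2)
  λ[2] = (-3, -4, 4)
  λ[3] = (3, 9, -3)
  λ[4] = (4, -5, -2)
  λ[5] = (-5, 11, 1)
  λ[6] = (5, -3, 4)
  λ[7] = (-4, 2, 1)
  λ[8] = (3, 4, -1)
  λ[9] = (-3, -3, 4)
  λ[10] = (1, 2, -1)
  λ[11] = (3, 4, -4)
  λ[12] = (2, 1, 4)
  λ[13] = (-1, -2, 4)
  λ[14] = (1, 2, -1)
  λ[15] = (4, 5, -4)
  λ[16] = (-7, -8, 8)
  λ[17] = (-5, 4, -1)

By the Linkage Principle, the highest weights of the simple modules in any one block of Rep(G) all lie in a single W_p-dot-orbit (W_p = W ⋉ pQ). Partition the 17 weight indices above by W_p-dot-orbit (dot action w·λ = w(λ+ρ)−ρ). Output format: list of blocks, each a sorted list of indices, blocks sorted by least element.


Cartan matrix: type A_3 (|W|=24); un-permuting the 3 rows.

Alcove-folded reps (p=7, 17 weights, presented ϖ-order):

  λ_1+ρ ↦ (1, 2, 3);  λ_2+ρ ↦ (2, 3, 0);  λ_3+ρ ↦ (2, 2, 1);  λ_4+ρ ↦ (0, 1, 4);  λ_5+ρ ↦ (2, 0, 3);  λ_6+ρ ↦ (2, 2, 1);  λ_7+ρ ↦ (2, 2, 1);  λ_8+ρ ↦ (2, 3, 0);  λ_9+ρ ↦ (2, 2, 1);  λ_10+ρ ↦ (2, 3, 0);  λ_11+ρ ↦ (1, 2, 3);  λ_12+ρ ↦ (0, 1, 4);  λ_13+ρ ↦ (0, 1, 4);  λ_14+ρ ↦ (2, 3, 0);  λ_15+ρ ↦ (1, 2, 3);  λ_16+ρ ↦ (0, 1, 4);  λ_17+ρ ↦ (0, 1, 4)

Partition of {1..17} into 5 W_7-dot-orbits:

[[1, 11, 15], [2, 8, 10, 14], [3, 6, 7, 9], [4, 12, 13, 16, 17], [5]]


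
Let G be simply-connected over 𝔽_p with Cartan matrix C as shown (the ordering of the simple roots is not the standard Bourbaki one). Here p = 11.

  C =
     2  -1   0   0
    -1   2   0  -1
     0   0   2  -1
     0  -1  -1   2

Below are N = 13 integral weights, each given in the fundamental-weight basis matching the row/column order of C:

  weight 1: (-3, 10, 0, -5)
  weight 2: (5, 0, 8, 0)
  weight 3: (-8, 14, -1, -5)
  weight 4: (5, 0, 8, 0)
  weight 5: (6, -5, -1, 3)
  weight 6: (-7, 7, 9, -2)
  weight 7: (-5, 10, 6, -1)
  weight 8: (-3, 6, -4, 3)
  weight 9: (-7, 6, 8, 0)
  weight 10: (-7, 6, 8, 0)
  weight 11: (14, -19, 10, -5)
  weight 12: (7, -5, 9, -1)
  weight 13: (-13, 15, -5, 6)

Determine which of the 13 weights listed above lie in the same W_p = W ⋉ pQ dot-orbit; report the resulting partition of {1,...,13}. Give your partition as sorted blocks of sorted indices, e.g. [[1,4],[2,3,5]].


C ↔ A_4 under row/col permutation; |W(A_4)| = 120.

Each λ_j+ρ reduced to Ā_11; 4-tuples below use C's row order:

  λ_1 → (2, 5, 3, 1) · λ_2 → (0, 1, 3, 1) · λ_3 → (3, 4, 0, 0) · λ_4 → (0, 1, 3, 1) · λ_5 → (3, 4, 0, 0) · λ_6 → (0, 1, 3, 1) · λ_7 → (3, 4, 0, 0) · λ_8 → (2, 5, 3, 1) · λ_9 → (0, 1, 3, 1) · λ_10 → (0, 1, 3, 1) · λ_11 → (3, 4, 0, 0) · λ_12 → (1, 0, 3, 4) · λ_13 → (1, 0, 3, 4)

4 distinct reps among the 13 weights ⇒ 4 W_11-linkage classes:

[[1, 8], [2, 4, 6, 9, 10], [3, 5, 7, 11], [12, 13]]


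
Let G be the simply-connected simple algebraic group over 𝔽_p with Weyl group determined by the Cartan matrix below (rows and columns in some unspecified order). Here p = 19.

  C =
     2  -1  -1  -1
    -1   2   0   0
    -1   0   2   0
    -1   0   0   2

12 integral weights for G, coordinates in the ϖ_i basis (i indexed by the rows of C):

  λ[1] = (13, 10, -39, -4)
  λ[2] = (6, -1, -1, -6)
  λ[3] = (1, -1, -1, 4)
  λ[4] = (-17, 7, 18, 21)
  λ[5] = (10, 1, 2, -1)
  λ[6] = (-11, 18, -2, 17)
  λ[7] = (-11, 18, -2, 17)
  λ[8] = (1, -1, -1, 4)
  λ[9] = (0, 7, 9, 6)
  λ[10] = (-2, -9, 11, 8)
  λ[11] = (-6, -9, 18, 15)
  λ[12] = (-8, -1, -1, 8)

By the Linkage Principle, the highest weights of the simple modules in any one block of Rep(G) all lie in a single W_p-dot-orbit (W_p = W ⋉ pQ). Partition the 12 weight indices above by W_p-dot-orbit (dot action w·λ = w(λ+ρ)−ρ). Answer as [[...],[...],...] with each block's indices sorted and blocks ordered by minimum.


D_4 Cartan matrix, 4 simple roots permuted; ρ=(1,1,1,1).

W_19-reps of the 12 weights in Ā_19 (same 4-coord order as C):

  λ_1+ρ ↦ (3, 2, 3, 0) · λ_2+ρ ↦ (2, 0, 0, 5) · λ_3+ρ ↦ (2, 0, 0, 5) · λ_4+ρ ↦ (3, 2, 3, 0) · λ_5+ρ ↦ (3, 2, 3, 0) · λ_6+ρ ↦ (7, 1, 3, 0) · λ_7+ρ ↦ (7, 1, 3, 0) · λ_8+ρ ↦ (2, 0, 0, 5) · λ_9+ρ ↦ (7, 1, 3, 0) · λ_10+ρ ↦ (7, 1, 3, 0) · λ_11+ρ ↦ (3, 2, 3, 0) · λ_12+ρ ↦ (2, 0, 0, 5)

The 12 indices split into 3 linkage classes (same alcove rep ⇔ same W_19-dot-orbit):

[[1, 4, 5, 11], [2, 3, 8, 12], [6, 7, 9, 10]]


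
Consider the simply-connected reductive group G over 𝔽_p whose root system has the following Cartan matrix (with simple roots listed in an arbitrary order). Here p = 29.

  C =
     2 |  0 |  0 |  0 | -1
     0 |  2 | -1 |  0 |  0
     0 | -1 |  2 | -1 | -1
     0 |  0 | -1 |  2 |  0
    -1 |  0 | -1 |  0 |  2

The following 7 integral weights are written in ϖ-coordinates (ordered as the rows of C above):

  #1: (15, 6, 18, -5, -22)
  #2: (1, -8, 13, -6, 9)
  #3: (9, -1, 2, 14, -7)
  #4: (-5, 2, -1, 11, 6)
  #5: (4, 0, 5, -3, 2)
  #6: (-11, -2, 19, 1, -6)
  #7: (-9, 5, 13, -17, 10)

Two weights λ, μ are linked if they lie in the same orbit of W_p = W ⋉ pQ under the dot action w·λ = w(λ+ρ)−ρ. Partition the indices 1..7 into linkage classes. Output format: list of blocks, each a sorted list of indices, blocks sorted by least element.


C ↔ D_5 under row/col permutation; |W(D_5)| = 1920.

Each λ_j+ρ reduced to Ā_29; 5-tuples below use C's row order:

  λ_1+ρ ↦ (5, 1, 4, 2, 3) · λ_2+ρ ↦ (2, 7, 2, 5, 1) · λ_3+ρ ↦ (4, 3, 0, 12, 3) · λ_4+ρ ↦ (4, 3, 0, 12, 3) · λ_5+ρ ↦ (5, 1, 4, 2, 3) · λ_6+ρ ↦ (5, 1, 4, 2, 3) · λ_7+ρ ↦ (6, 4, 0, 14, 2)

The 7 indices split into 4 linkage classes (same alcove rep ⇔ same W_29-dot-orbit):

[[1, 5, 6], [2], [3, 4], [7]]


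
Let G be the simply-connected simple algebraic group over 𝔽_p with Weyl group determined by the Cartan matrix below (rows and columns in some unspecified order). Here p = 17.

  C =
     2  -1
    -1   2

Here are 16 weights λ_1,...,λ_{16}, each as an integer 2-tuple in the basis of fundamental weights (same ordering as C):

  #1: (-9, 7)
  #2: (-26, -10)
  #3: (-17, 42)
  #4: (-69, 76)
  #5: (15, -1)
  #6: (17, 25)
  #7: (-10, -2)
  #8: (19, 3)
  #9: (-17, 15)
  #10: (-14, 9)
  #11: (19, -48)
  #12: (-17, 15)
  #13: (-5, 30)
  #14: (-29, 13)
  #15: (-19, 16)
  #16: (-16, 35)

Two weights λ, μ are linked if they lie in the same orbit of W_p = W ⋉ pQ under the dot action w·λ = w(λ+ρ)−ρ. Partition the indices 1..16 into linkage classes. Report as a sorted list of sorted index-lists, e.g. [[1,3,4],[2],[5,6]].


Root system A_2: the 2×2 matrix C matches after relabeling.

Ā_17 reps of the 16 weights (A_2, coords as presented):

  1: (8, 0);  2: (8, 0);  3: (1, 9);  4: (8, 0);  5: (16, 0);  6: (1, 9);  7: (1, 9);  8: (10, 3);  9: (16, 0);  10: (10, 3);  11: (10, 3);  12: (16, 0);  13: (10, 3);  14: (3, 3);  15: (16, 0);  16: (2, 2)

Partition of {1..16} into 6 W_17-dot-orbits:

[[1, 2, 4], [3, 6, 7], [5, 9, 12, 15], [8, 10, 11, 13], [14], [16]]


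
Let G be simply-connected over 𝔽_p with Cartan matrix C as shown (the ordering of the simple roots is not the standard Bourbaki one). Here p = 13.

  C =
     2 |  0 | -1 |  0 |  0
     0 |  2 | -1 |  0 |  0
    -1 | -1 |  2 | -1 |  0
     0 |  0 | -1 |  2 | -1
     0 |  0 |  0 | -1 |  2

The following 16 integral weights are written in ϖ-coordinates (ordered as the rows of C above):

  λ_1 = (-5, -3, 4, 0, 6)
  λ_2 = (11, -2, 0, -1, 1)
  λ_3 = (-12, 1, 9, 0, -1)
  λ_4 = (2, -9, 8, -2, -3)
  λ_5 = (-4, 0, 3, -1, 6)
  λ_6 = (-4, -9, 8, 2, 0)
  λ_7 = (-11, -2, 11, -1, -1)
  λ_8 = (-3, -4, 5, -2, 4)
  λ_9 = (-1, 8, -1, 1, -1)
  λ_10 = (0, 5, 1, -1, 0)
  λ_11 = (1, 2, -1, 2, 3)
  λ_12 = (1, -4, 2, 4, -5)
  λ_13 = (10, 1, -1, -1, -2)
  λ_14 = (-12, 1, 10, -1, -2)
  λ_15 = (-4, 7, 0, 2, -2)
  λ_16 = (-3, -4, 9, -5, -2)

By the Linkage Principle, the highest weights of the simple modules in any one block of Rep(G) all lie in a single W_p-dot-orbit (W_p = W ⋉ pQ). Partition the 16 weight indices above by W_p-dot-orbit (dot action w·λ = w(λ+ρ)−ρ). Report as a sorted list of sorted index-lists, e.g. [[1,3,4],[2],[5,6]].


D_5 Cartan matrix, 5 simple roots permuted; ρ=(1,1,1,1,1).

Ā_13 reps of the 16 weights (D_5, coords as presented):

    λ_1+ρ ↦ (3, 1, 1, 0, 7)
    λ_2+ρ ↦ (10, 1, 1, 0, 0)
    λ_3+ρ ↦ (10, 1, 1, 0, 0)
    λ_4+ρ ↦ (1, 6, 2, 0, 1)
    λ_5+ρ ↦ (3, 1, 1, 0, 7)
    λ_6+ρ ↦ (1, 6, 2, 0, 1)
    λ_7+ρ ↦ (10, 1, 1, 0, 0)
    λ_8+ρ ↦ (2, 3, 0, 1, 4)
    λ_9+ρ ↦ (0, 9, 0, 2, 0)
    λ_10+ρ ↦ (1, 6, 2, 0, 1)
    λ_11+ρ ↦ (2, 3, 0, 1, 4)
    λ_12+ρ ↦ (2, 3, 0, 1, 4)
    λ_13+ρ ↦ (10, 1, 1, 0, 0)
    λ_14+ρ ↦ (10, 1, 1, 0, 0)
    λ_15+ρ ↦ (1, 6, 2, 0, 1)
    λ_16+ρ ↦ (2, 3, 0, 1, 4)

Partition of {1..16} into 5 W_13-dot-orbits:

[[1, 5], [2, 3, 7, 13, 14], [4, 6, 10, 15], [8, 11, 12, 16], [9]]


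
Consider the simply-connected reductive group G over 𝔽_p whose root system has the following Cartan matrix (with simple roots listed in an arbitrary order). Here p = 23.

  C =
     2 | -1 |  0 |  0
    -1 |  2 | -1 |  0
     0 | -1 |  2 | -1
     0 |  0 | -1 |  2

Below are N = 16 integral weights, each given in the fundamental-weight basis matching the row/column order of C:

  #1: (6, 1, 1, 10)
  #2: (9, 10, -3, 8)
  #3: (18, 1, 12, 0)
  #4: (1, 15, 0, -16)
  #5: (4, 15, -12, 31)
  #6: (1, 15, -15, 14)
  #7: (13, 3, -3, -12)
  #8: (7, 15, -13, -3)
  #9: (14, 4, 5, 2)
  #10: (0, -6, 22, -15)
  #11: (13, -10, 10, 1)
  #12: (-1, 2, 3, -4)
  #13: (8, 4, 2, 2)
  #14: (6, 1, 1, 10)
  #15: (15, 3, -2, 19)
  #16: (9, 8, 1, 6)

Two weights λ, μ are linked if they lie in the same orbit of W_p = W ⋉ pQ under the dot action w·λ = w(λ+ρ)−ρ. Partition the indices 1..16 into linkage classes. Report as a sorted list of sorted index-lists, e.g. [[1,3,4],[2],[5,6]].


C ↔ A_4 under row/col permutation; |W(A_4)| = 120.

Folding the 16 weights λ_j+ρ into Ā_23 (reps in the given 4-coord order):

  λ_1+ρ ↦ (7, 2, 2, 11)
  λ_2+ρ ↦ (5, 9, 2, 2)
  λ_3+ρ ↦ (7, 2, 2, 11)
  λ_4+ρ ↦ (2, 2, 14, 1)
  λ_5+ρ ↦ (5, 9, 2, 2)
  λ_6+ρ ↦ (2, 2, 14, 1)
  λ_7+ρ ↦ (5, 9, 2, 2)
  λ_8+ρ ↦ (7, 2, 2, 11)
  λ_9+ρ ↦ (9, 5, 3, 3)
  λ_10+ρ ↦ (4, 1, 4, 14)
  λ_11+ρ ↦ (5, 9, 2, 2)
  λ_12+ρ ↦ (0, 3, 1, 3)
  λ_13+ρ ↦ (9, 5, 3, 3)
  λ_14+ρ ↦ (7, 2, 2, 11)
  λ_15+ρ ↦ (0, 3, 1, 3)
  λ_16+ρ ↦ (5, 9, 2, 2)

Partition of {1..16} into 6 W_23-dot-orbits:

[[1, 3, 8, 14], [2, 5, 7, 11, 16], [4, 6], [9, 13], [10], [12, 15]]


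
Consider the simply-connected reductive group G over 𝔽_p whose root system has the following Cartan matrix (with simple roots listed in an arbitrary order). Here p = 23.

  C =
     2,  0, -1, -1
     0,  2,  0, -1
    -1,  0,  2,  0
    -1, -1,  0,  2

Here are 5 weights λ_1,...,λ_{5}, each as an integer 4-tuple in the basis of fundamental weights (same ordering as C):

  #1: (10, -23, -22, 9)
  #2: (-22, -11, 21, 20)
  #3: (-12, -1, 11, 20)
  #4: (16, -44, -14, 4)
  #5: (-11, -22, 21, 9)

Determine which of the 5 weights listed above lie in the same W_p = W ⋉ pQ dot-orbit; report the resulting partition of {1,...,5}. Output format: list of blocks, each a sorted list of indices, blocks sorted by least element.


C ↔ A_4 under row/col permutation; |W(A_4)| = 120.

λ_j+ρ reflected into Ā_23 (⟨·,θ^∨⟩≤23); 4-tuples as given:

  λ_1+ρ ↦ (11, 0, 1, 10);  λ_2+ρ ↦ (11, 0, 1, 10);  λ_3+ρ ↦ (11, 0, 1, 10);  λ_4+ρ ↦ (2, 4, 1, 11);  λ_5+ρ ↦ (11, 0, 1, 10)

Linkage partition of the 5 weights (2 classes, p=23):

[[1, 2, 3, 5], [4]]


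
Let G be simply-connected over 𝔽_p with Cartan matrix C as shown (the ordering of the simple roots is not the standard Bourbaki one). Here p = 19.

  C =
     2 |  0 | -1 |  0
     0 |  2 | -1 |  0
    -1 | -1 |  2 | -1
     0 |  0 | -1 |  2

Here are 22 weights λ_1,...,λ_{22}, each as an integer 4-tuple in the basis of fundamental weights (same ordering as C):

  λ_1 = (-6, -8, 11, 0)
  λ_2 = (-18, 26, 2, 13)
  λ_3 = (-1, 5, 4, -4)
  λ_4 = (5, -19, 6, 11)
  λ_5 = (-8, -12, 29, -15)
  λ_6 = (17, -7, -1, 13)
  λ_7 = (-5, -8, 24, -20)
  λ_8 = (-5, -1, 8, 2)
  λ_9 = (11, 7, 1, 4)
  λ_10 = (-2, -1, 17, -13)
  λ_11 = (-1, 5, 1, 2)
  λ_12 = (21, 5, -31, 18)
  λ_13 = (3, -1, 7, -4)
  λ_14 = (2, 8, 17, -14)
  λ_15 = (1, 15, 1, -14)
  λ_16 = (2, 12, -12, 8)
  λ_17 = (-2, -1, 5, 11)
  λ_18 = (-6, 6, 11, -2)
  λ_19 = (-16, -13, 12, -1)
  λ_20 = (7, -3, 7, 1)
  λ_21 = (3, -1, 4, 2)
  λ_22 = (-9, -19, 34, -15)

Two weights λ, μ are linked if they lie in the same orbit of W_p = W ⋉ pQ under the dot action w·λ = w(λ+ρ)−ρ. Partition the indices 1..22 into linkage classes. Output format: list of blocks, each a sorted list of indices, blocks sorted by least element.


D_4 Cartan matrix, 4 simple roots permuted; ρ=(1,1,1,1).

λ_j+ρ reflected into Ā_19 (⟨·,θ^∨⟩≤19); 4-tuples as given:

  λ_1 → (5, 7, 0, 1);  λ_2 → (0, 6, 2, 3);  λ_3 → (0, 6, 2, 3);  λ_4 → (5, 7, 0, 1);  λ_5 → (4, 0, 5, 3);  λ_6 → (5, 7, 0, 1);  λ_7 → (1, 0, 1, 12);  λ_8 → (4, 0, 5, 3);  λ_9 → (4, 0, 5, 3);  λ_10 → (1, 0, 1, 12);  λ_11 → (0, 6, 2, 3);  λ_12 → (0, 6, 2, 3);  λ_13 → (4, 0, 5, 3);  λ_14 → (8, 2, 1, 2);  λ_15 → (9, 5, 1, 2);  λ_16 → (8, 2, 1, 2);  λ_17 → (1, 0, 1, 12);  λ_18 → (5, 7, 0, 1);  λ_19 → (1, 0, 1, 12);  λ_20 → (8, 2, 1, 2);  λ_21 → (4, 0, 5, 3);  λ_22 → (8, 2, 1, 2)

These 22 weights hit 6 W_19-dot-orbits; sizes (4, 4, 5, 4, 4, 1):

[[1, 4, 6, 18], [2, 3, 11, 12], [5, 8, 9, 13, 21], [7, 10, 17, 19], [14, 16, 20, 22], [15]]


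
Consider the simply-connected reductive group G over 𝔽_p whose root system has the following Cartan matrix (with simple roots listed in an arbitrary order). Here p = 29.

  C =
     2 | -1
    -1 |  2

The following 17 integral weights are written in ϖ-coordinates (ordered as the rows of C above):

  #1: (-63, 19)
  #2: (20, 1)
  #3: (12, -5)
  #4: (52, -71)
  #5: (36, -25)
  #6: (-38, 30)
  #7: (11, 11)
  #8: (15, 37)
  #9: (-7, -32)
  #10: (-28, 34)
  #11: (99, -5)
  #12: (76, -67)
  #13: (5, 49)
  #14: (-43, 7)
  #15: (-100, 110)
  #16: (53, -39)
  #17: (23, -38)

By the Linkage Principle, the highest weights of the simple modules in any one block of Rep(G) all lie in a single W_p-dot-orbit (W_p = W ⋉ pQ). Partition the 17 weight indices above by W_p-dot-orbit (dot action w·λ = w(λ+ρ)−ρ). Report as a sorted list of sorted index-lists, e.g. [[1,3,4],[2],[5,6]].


Root system A_2: the 2×2 matrix C matches after relabeling.

Alcove-folded reps (p=29, 17 weights, presented ϖ-order):

    λ_1+ρ ↦ (9, 4)
    λ_2+ρ ↦ (21, 2)
    λ_3+ρ ↦ (9, 4)
    λ_4+ρ ↦ (12, 12)
    λ_5+ρ ↦ (5, 16)
    λ_6+ρ ↦ (21, 2)
    λ_7+ρ ↦ (12, 12)
    λ_8+ρ ↦ (9, 4)
    λ_9+ρ ↦ (21, 2)
    λ_10+ρ ↦ (21, 2)
    λ_11+ρ ↦ (9, 4)
    λ_12+ρ ↦ (10, 11)
    λ_13+ρ ↦ (21, 2)
    λ_14+ρ ↦ (5, 16)
    λ_15+ρ ↦ (12, 12)
    λ_16+ρ ↦ (9, 4)
    λ_17+ρ ↦ (5, 16)

Partition of {1..17} into 5 W_29-dot-orbits:

[[1, 3, 8, 11, 16], [2, 6, 9, 10, 13], [4, 7, 15], [5, 14, 17], [12]]


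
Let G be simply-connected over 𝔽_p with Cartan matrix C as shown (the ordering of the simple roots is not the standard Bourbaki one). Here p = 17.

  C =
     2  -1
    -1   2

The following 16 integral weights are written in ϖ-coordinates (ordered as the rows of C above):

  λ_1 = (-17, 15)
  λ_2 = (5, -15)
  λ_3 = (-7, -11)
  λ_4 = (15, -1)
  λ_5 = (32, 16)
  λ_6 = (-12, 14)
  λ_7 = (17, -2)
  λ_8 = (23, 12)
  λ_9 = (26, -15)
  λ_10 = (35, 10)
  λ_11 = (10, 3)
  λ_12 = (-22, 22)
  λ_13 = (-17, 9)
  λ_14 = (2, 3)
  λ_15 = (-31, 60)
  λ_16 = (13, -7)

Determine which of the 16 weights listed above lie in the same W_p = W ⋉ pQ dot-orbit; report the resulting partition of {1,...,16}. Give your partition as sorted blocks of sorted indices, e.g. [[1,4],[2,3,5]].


A_2 Cartan matrix, 2 simple roots permuted; ρ=(1,1).

Each λ_j+ρ reduced to Ā_17; 2-tuples below use C's row order:

  [1] (16, 0) · [2] (8, 6) · [3] (10, 6) · [4] (16, 0) · [5] (16, 0) · [6] (11, 4) · [7] (16, 0) · [8] (3, 4) · [9] (3, 4) · [10] (11, 4) · [11] (11, 4) · [12] (11, 4) · [13] (10, 6) · [14] (3, 4) · [15] (3, 4) · [16] (8, 6)

5 distinct reps among the 16 weights ⇒ 5 W_17-linkage classes:

[[1, 4, 5, 7], [2, 16], [3, 13], [6, 10, 11, 12], [8, 9, 14, 15]]


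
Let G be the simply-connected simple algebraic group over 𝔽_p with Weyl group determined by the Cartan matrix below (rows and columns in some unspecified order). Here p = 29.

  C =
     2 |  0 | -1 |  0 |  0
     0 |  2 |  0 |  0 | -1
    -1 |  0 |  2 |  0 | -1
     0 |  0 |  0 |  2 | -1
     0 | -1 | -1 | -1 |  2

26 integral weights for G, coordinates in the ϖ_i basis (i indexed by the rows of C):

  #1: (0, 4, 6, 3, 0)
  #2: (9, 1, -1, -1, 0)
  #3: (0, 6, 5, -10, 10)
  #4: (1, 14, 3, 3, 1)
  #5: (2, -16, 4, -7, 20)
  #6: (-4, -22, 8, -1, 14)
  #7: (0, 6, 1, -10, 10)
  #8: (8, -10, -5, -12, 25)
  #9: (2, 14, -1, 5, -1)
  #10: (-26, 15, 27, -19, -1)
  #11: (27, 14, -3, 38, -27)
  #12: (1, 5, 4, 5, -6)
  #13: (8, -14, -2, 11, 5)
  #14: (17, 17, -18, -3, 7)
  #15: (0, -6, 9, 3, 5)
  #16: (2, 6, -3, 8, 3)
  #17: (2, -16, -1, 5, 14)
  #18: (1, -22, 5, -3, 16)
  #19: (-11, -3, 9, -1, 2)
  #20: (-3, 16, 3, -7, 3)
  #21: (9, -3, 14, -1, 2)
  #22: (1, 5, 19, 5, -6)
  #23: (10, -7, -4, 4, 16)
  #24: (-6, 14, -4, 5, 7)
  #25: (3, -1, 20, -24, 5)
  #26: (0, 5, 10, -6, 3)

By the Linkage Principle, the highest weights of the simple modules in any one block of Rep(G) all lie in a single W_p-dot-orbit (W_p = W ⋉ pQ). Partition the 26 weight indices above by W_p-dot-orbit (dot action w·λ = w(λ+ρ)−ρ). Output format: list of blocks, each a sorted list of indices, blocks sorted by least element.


Cartan matrix: type D_5 (|W|=1920); un-permuting the 5 rows.

Ā_29 reps of the 26 weights (D_5, coords as presented):

  1: (1, 5, 7, 4, 1)
  2: (10, 2, 0, 0, 1)
  3: (1, 7, 2, 9, 2)
  4: (2, 15, 0, 4, 2)
  5: (3, 15, 0, 6, 0)
  6: (3, 15, 0, 6, 0)
  7: (1, 7, 2, 9, 2)
  8: (1, 7, 2, 9, 2)
  9: (3, 15, 0, 6, 0)
  10: (10, 2, 0, 0, 1)
  11: (10, 2, 0, 0, 1)
  12: (2, 1, 0, 1, 5)
  13: (1, 5, 7, 4, 1)
  14: (1, 7, 2, 9, 2)
  15: (1, 5, 7, 4, 1)
  16: (1, 7, 2, 9, 2)
  17: (3, 15, 0, 6, 0)
  18: (2, 15, 0, 4, 2)
  19: (10, 2, 0, 0, 1)
  20: (2, 15, 0, 4, 2)
  21: (10, 2, 0, 0, 1)
  22: (2, 1, 0, 1, 5)
  23: (1, 5, 7, 4, 1)
  24: (3, 15, 0, 6, 0)
  25: (2, 15, 0, 4, 2)
  26: (1, 5, 7, 4, 1)

Linkage partition of the 26 weights (6 classes, p=29):

[[1, 13, 15, 23, 26], [2, 10, 11, 19, 21], [3, 7, 8, 14, 16], [4, 18, 20, 25], [5, 6, 9, 17, 24], [12, 22]]


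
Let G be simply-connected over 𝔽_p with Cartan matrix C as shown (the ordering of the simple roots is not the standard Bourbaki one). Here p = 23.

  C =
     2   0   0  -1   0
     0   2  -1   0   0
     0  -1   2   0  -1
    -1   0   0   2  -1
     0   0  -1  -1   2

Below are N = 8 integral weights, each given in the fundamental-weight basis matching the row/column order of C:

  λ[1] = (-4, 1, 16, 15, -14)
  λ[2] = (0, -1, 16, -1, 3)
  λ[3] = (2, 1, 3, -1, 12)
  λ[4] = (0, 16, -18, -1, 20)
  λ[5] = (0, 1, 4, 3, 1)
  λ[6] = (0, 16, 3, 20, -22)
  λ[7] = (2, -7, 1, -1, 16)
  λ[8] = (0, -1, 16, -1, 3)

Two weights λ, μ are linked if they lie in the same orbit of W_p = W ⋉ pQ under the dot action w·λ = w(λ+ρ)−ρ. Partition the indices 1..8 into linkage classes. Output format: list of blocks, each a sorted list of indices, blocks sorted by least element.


A_5 Cartan matrix, 5 simple roots permuted; ρ=(1,1,1,1,1).

W_23-reps of the 8 weights in Ā_23 (same 5-coord order as C):

  [1] (3, 2, 4, 0, 13);  [2] (1, 0, 17, 0, 4);  [3] (3, 2, 4, 0, 13);  [4] (1, 0, 17, 0, 4);  [5] (1, 2, 5, 4, 2);  [6] (1, 0, 17, 0, 4);  [7] (3, 2, 4, 0, 13);  [8] (1, 0, 17, 0, 4)

3 distinct reps among the 8 weights ⇒ 3 W_23-linkage classes:

[[1, 3, 7], [2, 4, 6, 8], [5]]


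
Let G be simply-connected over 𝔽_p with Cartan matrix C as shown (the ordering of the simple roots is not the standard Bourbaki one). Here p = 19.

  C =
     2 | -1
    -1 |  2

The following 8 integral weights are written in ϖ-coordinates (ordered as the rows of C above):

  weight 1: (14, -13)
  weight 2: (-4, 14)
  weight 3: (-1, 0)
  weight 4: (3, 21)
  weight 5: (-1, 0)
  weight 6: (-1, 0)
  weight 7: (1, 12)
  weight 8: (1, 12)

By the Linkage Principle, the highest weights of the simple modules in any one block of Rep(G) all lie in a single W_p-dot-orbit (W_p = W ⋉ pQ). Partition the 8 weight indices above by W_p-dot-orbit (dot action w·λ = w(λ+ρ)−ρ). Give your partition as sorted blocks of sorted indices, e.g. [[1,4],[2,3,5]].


A_2 Cartan matrix, 2 simple roots permuted; ρ=(1,1).

Ā_19 reps of the 8 weights (A_2, coords as presented):

    [1] (3, 12)
    [2] (3, 12)
    [3] (0, 1)
    [4] (3, 12)
    [5] (0, 1)
    [6] (0, 1)
    [7] (2, 13)
    [8] (2, 13)

These 8 weights hit 3 W_19-dot-orbits; sizes (3, 3, 2):

[[1, 2, 4], [3, 5, 6], [7, 8]]


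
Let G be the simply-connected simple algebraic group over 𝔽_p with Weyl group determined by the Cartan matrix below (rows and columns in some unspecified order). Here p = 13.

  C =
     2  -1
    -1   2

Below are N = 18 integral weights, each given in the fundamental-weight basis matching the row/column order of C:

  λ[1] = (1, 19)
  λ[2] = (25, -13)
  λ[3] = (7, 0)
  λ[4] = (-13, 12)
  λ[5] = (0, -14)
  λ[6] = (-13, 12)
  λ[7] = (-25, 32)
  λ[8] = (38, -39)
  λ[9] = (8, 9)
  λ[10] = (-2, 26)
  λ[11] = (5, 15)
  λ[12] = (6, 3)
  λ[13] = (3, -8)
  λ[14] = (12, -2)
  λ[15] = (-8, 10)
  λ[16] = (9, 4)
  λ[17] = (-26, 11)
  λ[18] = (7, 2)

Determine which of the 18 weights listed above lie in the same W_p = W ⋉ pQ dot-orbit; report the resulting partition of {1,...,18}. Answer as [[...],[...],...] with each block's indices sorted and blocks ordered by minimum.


C ↔ A_2 under row/col permutation; |W(A_2)| = 6.

λ_j+ρ reflected into Ā_13 (⟨·,θ^∨⟩≤13); 2-tuples as given:

    λ_1+ρ ↦ (7, 4)
    λ_2+ρ ↦ (0, 1)
    λ_3+ρ ↦ (8, 1)
    λ_4+ρ ↦ (12, 1)
    λ_5+ρ ↦ (12, 1)
    λ_6+ρ ↦ (12, 1)
    λ_7+ρ ↦ (7, 4)
    λ_8+ρ ↦ (0, 1)
    λ_9+ρ ↦ (3, 4)
    λ_10+ρ ↦ (12, 1)
    λ_11+ρ ↦ (3, 4)
    λ_12+ρ ↦ (7, 4)
    λ_13+ρ ↦ (3, 4)
    λ_14+ρ ↦ (12, 1)
    λ_15+ρ ↦ (7, 4)
    λ_16+ρ ↦ (8, 3)
    λ_17+ρ ↦ (0, 1)
    λ_18+ρ ↦ (8, 3)

Linkage partition of the 18 weights (6 classes, p=13):

[[1, 7, 12, 15], [2, 8, 17], [3], [4, 5, 6, 10, 14], [9, 11, 13], [16, 18]]


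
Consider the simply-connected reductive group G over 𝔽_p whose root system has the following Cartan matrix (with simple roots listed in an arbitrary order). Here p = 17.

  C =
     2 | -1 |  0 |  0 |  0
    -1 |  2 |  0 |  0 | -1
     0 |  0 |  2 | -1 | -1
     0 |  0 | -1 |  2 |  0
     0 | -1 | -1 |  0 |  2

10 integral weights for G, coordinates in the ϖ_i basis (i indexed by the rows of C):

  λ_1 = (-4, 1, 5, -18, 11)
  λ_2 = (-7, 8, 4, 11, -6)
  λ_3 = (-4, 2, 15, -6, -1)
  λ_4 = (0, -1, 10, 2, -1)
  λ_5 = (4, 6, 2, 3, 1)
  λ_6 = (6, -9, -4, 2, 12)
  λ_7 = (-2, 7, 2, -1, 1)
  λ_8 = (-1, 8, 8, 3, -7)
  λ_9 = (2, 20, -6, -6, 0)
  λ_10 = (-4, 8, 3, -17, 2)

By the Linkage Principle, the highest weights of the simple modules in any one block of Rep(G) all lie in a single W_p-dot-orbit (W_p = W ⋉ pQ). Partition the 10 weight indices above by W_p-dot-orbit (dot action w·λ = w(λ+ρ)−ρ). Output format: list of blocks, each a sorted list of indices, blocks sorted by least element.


Dynkin diagram of C (from the 8 off-diagonal −1 entries): A_5.

Each λ_j+ρ reduced to Ā_17; 5-tuples below use C's row order:

    λ_1 → (1, 0, 11, 3, 0)
    λ_2 → (0, 2, 0, 8, 3)
    λ_3 → (1, 0, 11, 3, 0)
    λ_4 → (1, 0, 11, 3, 0)
    λ_5 → (1, 7, 3, 0, 2)
    λ_6 → (1, 7, 3, 0, 2)
    λ_7 → (1, 7, 3, 0, 2)
    λ_8 → (0, 3, 3, 4, 6)
    λ_9 → (1, 7, 3, 0, 2)
    λ_10 → (0, 3, 3, 4, 6)

These 10 weights hit 4 W_17-dot-orbits; sizes (3, 1, 4, 2):

[[1, 3, 4], [2], [5, 6, 7, 9], [8, 10]]


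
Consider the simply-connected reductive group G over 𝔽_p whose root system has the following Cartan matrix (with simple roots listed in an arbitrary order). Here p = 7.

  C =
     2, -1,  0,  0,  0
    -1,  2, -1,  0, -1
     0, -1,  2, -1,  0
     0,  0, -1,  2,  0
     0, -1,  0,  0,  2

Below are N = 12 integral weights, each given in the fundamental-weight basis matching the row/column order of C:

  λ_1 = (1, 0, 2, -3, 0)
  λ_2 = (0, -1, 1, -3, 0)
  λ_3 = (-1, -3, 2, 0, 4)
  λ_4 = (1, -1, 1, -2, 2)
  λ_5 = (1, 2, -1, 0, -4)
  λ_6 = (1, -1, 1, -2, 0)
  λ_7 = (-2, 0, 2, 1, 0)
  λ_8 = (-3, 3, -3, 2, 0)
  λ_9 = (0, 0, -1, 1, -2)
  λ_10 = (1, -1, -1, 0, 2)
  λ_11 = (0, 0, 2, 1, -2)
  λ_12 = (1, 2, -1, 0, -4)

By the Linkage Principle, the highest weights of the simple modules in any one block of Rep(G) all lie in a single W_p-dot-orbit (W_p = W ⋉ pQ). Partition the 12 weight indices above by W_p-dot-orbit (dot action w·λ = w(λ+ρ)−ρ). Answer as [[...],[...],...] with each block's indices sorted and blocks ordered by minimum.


Dynkin diagram of C (from the 8 off-diagonal −1 entries): D_5.

Each λ_j+ρ reduced to Ā_7; 5-tuples below use C's row order:

  λ_1+ρ ↦ (2, 0, 1, 1, 1)
  λ_2+ρ ↦ (1, 0, 0, 2, 1)
  λ_3+ρ ↦ (2, 0, 0, 1, 3)
  λ_4+ρ ↦ (2, 0, 0, 1, 3)
  λ_5+ρ ↦ (2, 0, 0, 1, 3)
  λ_6+ρ ↦ (2, 0, 1, 1, 1)
  λ_7+ρ ↦ (1, 0, 0, 2, 1)
  λ_8+ρ ↦ (2, 0, 1, 1, 1)
  λ_9+ρ ↦ (1, 0, 0, 2, 1)
  λ_10+ρ ↦ (2, 0, 0, 1, 3)
  λ_11+ρ ↦ (1, 0, 0, 2, 1)
  λ_12+ρ ↦ (2, 0, 0, 1, 3)

The 12 indices split into 3 linkage classes (same alcove rep ⇔ same W_7-dot-orbit):

[[1, 6, 8], [2, 7, 9, 11], [3, 4, 5, 10, 12]]


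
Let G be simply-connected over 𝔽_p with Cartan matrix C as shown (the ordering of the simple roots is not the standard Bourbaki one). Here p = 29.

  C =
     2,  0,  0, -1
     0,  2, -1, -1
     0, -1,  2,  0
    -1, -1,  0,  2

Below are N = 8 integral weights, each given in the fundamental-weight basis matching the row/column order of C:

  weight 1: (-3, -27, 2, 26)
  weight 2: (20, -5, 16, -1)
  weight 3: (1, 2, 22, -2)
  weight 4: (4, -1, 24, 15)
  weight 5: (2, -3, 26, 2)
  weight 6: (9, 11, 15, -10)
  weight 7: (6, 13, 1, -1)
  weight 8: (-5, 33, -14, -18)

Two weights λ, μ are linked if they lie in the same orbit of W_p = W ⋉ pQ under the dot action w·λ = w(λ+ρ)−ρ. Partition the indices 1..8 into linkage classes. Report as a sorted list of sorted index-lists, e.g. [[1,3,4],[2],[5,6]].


Root system A_4: the 4×4 matrix C matches after relabeling.

Alcove-folded reps (p=29, 8 weights, presented ϖ-order):

    1: (1, 2, 23, 1)
    2: (12, 0, 8, 4)
    3: (1, 2, 23, 1)
    4: (12, 0, 8, 4)
    5: (1, 2, 23, 1)
    6: (1, 3, 16, 9)
    7: (7, 14, 2, 0)
    8: (12, 0, 8, 4)

The 8 indices split into 4 linkage classes (same alcove rep ⇔ same W_29-dot-orbit):

[[1, 3, 5], [2, 4, 8], [6], [7]]


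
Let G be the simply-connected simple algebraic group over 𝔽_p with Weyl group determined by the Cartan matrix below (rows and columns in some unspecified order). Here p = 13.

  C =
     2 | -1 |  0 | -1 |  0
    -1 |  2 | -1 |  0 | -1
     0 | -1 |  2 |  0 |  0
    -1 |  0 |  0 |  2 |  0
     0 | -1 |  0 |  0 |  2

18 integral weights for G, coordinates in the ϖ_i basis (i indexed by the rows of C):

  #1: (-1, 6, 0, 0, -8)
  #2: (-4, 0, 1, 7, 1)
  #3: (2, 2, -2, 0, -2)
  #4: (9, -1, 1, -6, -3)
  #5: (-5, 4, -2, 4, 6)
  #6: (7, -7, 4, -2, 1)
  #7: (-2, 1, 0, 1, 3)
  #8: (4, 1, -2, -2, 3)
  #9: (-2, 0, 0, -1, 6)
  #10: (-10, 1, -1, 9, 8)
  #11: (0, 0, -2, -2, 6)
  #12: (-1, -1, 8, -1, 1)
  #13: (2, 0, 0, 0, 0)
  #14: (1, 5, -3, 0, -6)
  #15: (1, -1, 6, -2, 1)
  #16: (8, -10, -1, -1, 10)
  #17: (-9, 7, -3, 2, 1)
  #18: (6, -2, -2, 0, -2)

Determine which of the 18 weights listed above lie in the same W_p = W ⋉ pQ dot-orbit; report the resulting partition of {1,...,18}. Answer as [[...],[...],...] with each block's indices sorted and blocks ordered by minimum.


Dynkin diagram of C (from the 8 off-diagonal −1 entries): D_5.

Folding the 18 weights λ_j+ρ into Ā_13 (reps in the given 5-coord order):

  λ_1+ρ ↦ (0, 0, 1, 1, 7)
  λ_2+ρ ↦ (1, 2, 0, 5, 0)
  λ_3+ρ ↦ (3, 1, 1, 1, 1)
  λ_4+ρ ↦ (1, 2, 0, 5, 0)
  λ_5+ρ ↦ (0, 0, 1, 1, 7)
  λ_6+ρ ↦ (1, 1, 1, 1, 4)
  λ_7+ρ ↦ (1, 1, 1, 1, 4)
  λ_8+ρ ↦ (1, 1, 1, 1, 4)
  λ_9+ρ ↦ (0, 0, 1, 1, 7)
  λ_10+ρ ↦ (1, 0, 7, 1, 2)
  λ_11+ρ ↦ (0, 0, 1, 1, 7)
  λ_12+ρ ↦ (0, 0, 9, 0, 2)
  λ_13+ρ ↦ (3, 1, 1, 1, 1)
  λ_14+ρ ↦ (1, 1, 1, 1, 4)
  λ_15+ρ ↦ (1, 0, 7, 1, 2)
  λ_16+ρ ↦ (0, 0, 9, 0, 2)
  λ_17+ρ ↦ (1, 2, 0, 5, 0)
  λ_18+ρ ↦ (3, 1, 1, 1, 1)

Partition of {1..18} into 6 W_13-dot-orbits:

[[1, 5, 9, 11], [2, 4, 17], [3, 13, 18], [6, 7, 8, 14], [10, 15], [12, 16]]
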